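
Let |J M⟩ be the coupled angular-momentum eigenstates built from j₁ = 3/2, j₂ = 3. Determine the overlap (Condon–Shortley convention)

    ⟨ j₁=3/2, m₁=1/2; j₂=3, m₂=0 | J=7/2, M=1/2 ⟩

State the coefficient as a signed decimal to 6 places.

triangle: 1!×2!×5!/9! = 240/362880
(j±m)!: 2!×1!×3!×3!×4!×3! = 10368
prefactor² = (2J+1)×Δ×N² = 384/7
  k=0: +1/(0!×1!×1!×3!×1!×2!) = 1/12
  k=1: −1/(1!×0!×0!×2!×2!×3!) = -1/24
Σ = 1/24  ⇒  CG² = 384/7×1/24² = 2/21
CG = +√(2/21) = +0.308607

+0.308607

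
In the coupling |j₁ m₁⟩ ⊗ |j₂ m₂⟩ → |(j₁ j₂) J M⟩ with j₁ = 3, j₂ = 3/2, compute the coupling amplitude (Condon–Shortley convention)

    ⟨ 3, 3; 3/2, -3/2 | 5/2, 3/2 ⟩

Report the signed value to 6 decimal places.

+√(9/28) = +0.566947

j₁+j₂−J=2  J+j₁−j₂=4  J−j₁+j₂=1  j₁+j₂+J+1=8
(j₁±m₁, j₂±m₂, J±M) = (6,0,0,3,4,1)
P² = 5184/7
sum k=0..0:
  [0] +1/48 = 1/48
S = 1/48
C² = P²·S² = 9/28 ; C = +0.566947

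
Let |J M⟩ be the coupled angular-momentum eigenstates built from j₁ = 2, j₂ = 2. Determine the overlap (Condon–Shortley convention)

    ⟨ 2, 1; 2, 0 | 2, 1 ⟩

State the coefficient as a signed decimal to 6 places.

√[5·2!2!2!/7! · 3!1!2!2!3!1!] = √(8/7)
  +(−1)^0/∏(0,2,1,2,1,0)! = 1/4  (running 1/4)
  +(−1)^1/∏(1,1,0,1,2,1)! = -1/2  (running -1/4)
⟨..|..⟩ = √(8/7)·(-1/4) = -0.267261

-0.267261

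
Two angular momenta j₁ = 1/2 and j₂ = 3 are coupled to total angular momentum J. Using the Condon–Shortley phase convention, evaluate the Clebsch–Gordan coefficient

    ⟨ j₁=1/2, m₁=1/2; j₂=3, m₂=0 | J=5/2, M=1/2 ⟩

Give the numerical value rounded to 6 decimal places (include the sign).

+0.654654  (= +√(3/7))

j₁+j₂−J=1  J+j₁−j₂=0  J−j₁+j₂=5  j₁+j₂+J+1=7
(j₁±m₁, j₂±m₂, J±M) = (1,0,3,3,3,2)
P² = 432/7
sum k=0..0:
  [0] +1/12 = 1/12
S = 1/12
C² = P²·S² = 3/7 ; C = +0.654654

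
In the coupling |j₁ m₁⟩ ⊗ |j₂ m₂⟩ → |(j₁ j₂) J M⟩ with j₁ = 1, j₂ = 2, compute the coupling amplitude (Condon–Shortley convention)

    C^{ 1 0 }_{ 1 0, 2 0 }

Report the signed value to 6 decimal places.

triangle: 2!*0!*2!/5! = 4/120
(j±m)!: 1!*1!*2!*2!*1!*1! = 4
prefactor² = (2J+1)*Δ*N² = 2/5
  k=1: −1/(1!*1!*0!*1!*0!*1!) = -1
Σ = -1  ⇒  CG² = 2/5*(-1)² = 2/5
CG = −√(2/5) = -0.632456

-0.632456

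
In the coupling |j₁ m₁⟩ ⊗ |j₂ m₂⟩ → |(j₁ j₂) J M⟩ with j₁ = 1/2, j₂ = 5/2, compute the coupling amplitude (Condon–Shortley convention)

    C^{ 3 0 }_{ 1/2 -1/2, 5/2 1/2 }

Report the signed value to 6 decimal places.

triangle: 0!·1!·5!/7! = 120/5040
(j±m)!: 0!·1!·3!·2!·3!·3! = 432
prefactor² = (2J+1)·Δ·N² = 72
  k=0: +1/(0!·0!·1!·3!·0!·2!) = 1/12
Σ = 1/12  ⇒  CG² = 72·1/12² = 1/2
CG = +√(1/2) = +0.707107

+0.707107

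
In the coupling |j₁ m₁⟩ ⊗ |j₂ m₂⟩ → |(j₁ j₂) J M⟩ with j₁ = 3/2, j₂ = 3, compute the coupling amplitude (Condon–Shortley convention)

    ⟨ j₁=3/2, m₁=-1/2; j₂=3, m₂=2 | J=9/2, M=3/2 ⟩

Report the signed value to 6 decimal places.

triangle: 0!·3!·6!/10! = 4320/3628800
(j±m)!: 1!·2!·5!·1!·6!·3! = 1036800
prefactor² = (2J+1)·Δ·N² = 86400/7
  k=0: +1/(0!·0!·2!·5!·1!·1!) = 1/240
Σ = 1/240  ⇒  CG² = 86400/7·1/240² = 3/14
CG = +√(3/14) = +0.462910

+√(3/14) ≈ +0.462910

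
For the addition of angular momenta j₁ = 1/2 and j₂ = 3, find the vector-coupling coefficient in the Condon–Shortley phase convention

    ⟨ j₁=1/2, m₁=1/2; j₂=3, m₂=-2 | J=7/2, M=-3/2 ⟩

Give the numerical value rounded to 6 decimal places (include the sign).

triangle: 0!×1!×6!/8! = 720/40320
(j±m)!: 1!×0!×1!×5!×2!×5! = 28800
prefactor² = (2J+1)×Δ×N² = 28800/7
  k=0: +1/(0!×0!×0!×1!×1!×5!) = 1/120
Σ = 1/120  ⇒  CG² = 28800/7×1/120² = 2/7
CG = +√(2/7) = +0.534522

+√(2/7) ≈ +0.534522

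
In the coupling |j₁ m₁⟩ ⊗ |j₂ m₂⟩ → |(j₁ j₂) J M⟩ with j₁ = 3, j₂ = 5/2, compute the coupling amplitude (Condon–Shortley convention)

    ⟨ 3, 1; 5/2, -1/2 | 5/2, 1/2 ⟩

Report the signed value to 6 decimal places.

triangle: 3!×3!×2!/9! = 72/362880
(j±m)!: 4!×2!×2!×3!×3!×2! = 6912
prefactor² = (2J+1)×Δ×N² = 288/35
  k=0: +1/(0!×3!×2!×2!×1!×0!) = 1/24
  k=1: −1/(1!×2!×1!×1!×2!×1!) = -1/4
  k=2: +1/(2!×1!×0!×0!×3!×2!) = 1/24
Σ = -1/6  ⇒  CG² = 288/35×(-1/6)² = 8/35
CG = −√(8/35) = -0.478091

−√(8/35) ≈ -0.478091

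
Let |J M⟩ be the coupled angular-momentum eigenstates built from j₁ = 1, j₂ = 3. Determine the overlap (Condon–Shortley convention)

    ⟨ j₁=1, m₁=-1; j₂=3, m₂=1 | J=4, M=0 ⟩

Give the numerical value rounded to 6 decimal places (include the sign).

triangle: 0!·2!·6!/9! = 1440/362880
(j±m)!: 0!·2!·4!·2!·4!·4! = 55296
prefactor² = (2J+1)·Δ·N² = 13824/7
  k=0: +1/(0!·0!·2!·4!·0!·2!) = 1/96
Σ = 1/96  ⇒  CG² = 13824/7·1/96² = 3/14
CG = +√(3/14) = +0.462910

+√(3/14) = +0.462910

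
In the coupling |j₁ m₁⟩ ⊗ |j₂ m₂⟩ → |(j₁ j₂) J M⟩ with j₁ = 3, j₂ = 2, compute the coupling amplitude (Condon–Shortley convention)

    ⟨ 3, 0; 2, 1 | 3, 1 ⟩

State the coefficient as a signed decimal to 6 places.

√[7·2!4!2!/9! · 3!3!3!1!4!2!] = √(96/5)
  +(−1)^1/∏(1,1,2,2,2,0)! = -1/8  (running -1/8)
  +(−1)^2/∏(2,0,1,1,3,1)! = 1/12  (running -1/24)
⟨..|..⟩ = √(96/5)·(-1/24) = -0.182574

−√(1/30) = -0.182574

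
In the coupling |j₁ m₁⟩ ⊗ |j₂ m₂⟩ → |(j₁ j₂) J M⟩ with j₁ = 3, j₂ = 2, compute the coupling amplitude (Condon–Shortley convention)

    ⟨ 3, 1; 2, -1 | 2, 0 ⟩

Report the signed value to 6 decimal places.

-0.377964  (= −√(1/7))

triangle: 3!×3!×1!/8! = 36/40320
(j±m)!: 4!×2!×1!×3!×2!×2! = 1152
prefactor² = (2J+1)×Δ×N² = 36/7
  k=0: +1/(0!×3!×2!×1!×1!×0!) = 1/12
  k=1: −1/(1!×2!×1!×0!×2!×1!) = -1/4
Σ = -1/6  ⇒  CG² = 36/7×(-1/6)² = 1/7
CG = −√(1/7) = -0.377964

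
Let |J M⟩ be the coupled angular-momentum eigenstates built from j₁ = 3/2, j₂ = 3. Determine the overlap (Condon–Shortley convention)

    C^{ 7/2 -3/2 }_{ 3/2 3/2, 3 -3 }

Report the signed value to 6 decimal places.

√[8·1!2!5!/9! · 3!0!0!6!2!5!] = √(38400/7)
  +(−1)^0/∏(0,1,0,0,2,5)! = 1/240  (running 1/240)
⟨..|..⟩ = √(38400/7)·(1/240) = +0.308607

+√(2/21) = +0.308607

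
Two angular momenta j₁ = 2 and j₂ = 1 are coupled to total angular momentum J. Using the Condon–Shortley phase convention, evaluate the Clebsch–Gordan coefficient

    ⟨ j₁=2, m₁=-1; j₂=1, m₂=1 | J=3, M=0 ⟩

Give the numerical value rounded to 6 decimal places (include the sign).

+√(1/5) ≈ +0.447214

j₁+j₂−J=0  J+j₁−j₂=4  J−j₁+j₂=2  j₁+j₂+J+1=7
(j₁±m₁, j₂±m₂, J±M) = (1,3,2,0,3,3)
P² = 144/5
sum k=0..0:
  [0] +1/12 = 1/12
S = 1/12
C² = P²·S² = 1/5 ; C = +0.447214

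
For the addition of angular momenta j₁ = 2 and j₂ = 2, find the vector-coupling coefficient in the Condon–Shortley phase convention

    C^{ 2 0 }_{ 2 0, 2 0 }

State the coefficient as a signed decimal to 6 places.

−√(2/7) ≈ -0.534522

triangle: 2!*2!*2!/7! = 8/5040
(j±m)!: 2!*2!*2!*2!*2!*2! = 64
prefactor² = (2J+1)*Δ*N² = 32/63
  k=0: +1/(0!*2!*2!*2!*0!*0!) = 1/8
  k=1: −1/(1!*1!*1!*1!*1!*1!) = -1
  k=2: +1/(2!*0!*0!*0!*2!*2!) = 1/8
Σ = -3/4  ⇒  CG² = 32/63*(-3/4)² = 2/7
CG = −√(2/7) = -0.534522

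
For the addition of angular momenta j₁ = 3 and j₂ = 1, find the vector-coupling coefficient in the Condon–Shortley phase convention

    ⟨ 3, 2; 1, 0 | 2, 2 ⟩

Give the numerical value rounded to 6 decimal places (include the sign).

−√(5/21) = -0.487950

triangle: 2!·4!·0!/7! = 48/5040
(j±m)!: 5!·1!·1!·1!·4!·0! = 2880
prefactor² = (2J+1)·Δ·N² = 960/7
  k=1: −1/(1!·1!·0!·0!·4!·0!) = -1/24
Σ = -1/24  ⇒  CG² = 960/7·(-1/24)² = 5/21
CG = −√(5/21) = -0.487950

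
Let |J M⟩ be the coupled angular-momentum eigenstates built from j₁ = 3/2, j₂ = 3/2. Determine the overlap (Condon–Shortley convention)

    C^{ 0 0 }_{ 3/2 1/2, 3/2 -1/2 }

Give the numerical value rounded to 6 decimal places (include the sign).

j₁+j₂−J=3  J+j₁−j₂=0  J−j₁+j₂=0  j₁+j₂+J+1=4
(j₁±m₁, j₂±m₂, J±M) = (2,1,1,2,0,0)
P² = 1
sum k=1..1:
  [1] −1/2 = -1/2
S = -1/2
C² = P²·S² = 1/4 ; C = -0.500000

-0.500000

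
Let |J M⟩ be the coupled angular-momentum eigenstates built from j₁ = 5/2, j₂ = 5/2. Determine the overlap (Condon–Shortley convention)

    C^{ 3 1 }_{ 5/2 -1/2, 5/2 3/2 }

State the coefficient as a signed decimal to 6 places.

√[7·2!3!3!/9! · 2!3!4!1!4!2!] = √(96/5)
  +(−1)^1/∏(1,1,2,3,1,0)! = -1/12  (running -1/12)
  +(−1)^2/∏(2,0,1,2,2,1)! = 1/8  (running 1/24)
⟨..|..⟩ = √(96/5)·(1/24) = +0.182574

+√(1/30) = +0.182574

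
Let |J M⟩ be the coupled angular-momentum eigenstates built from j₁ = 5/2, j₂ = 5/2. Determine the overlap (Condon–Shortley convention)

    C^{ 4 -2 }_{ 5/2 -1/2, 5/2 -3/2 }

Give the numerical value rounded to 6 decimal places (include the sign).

+√(5/28) = +0.422577

√[9·1!4!4!/10! · 2!3!1!4!2!6!] = √(20736/35)
  +(−1)^0/∏(0,1,3,1,1,3)! = 1/36  (running 1/36)
  +(−1)^1/∏(1,0,2,0,2,4)! = -1/96  (running 5/288)
⟨..|..⟩ = √(20736/35)·(5/288) = +0.422577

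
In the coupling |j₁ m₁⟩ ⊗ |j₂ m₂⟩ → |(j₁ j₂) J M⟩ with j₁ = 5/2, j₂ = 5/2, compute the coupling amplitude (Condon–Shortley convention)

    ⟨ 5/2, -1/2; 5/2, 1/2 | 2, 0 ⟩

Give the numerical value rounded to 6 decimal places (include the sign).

j₁+j₂−J=3  J+j₁−j₂=2  J−j₁+j₂=2  j₁+j₂+J+1=8
(j₁±m₁, j₂±m₂, J±M) = (2,3,3,2,2,2)
P² = 12/7
sum k=1..3:
  [1] −1/8 = -1/8
  [2] +1/2 = 1/2
  [3] −1/24 = -1/24
S = 1/3
C² = P²·S² = 4/21 ; C = +0.436436

+√(4/21) = +0.436436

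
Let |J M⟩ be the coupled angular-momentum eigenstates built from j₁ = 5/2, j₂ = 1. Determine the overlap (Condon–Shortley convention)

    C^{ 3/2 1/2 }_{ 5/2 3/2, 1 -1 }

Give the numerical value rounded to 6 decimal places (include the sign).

j₁+j₂−J=2  J+j₁−j₂=3  J−j₁+j₂=0  j₁+j₂+J+1=6
(j₁±m₁, j₂±m₂, J±M) = (4,1,0,2,2,1)
P² = 32/5
sum k=0..0:
  [0] +1/4 = 1/4
S = 1/4
C² = P²·S² = 2/5 ; C = +0.632456

+√(2/5) = +0.632456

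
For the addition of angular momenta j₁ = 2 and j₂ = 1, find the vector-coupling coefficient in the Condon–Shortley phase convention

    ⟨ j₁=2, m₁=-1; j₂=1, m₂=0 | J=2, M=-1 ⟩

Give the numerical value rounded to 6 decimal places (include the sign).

-0.408248

√[5·1!3!1!/6! · 1!3!1!1!1!3!] = √(3/2)
  +(−1)^0/∏(0,1,3,1,0,0)! = 1/6  (running 1/6)
  +(−1)^1/∏(1,0,2,0,1,1)! = -1/2  (running -1/3)
⟨..|..⟩ = √(3/2)·(-1/3) = -0.408248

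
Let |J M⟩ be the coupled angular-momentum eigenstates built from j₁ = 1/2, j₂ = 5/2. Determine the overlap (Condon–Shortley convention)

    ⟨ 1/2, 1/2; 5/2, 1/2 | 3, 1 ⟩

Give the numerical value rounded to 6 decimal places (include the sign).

√[7·0!1!5!/7! · 1!0!3!2!4!2!] = √(96)
  +(−1)^0/∏(0,0,0,3,1,2)! = 1/12  (running 1/12)
⟨..|..⟩ = √(96)·(1/12) = +0.816497

+0.816497  (= +√(2/3))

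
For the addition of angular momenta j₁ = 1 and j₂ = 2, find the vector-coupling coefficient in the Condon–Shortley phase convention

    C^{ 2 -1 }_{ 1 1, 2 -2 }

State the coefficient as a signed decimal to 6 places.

+√(1/3) = +0.577350

√[5·1!1!3!/6! · 2!0!0!4!1!3!] = √(12)
  +(−1)^0/∏(0,1,0,0,1,3)! = 1/6  (running 1/6)
⟨..|..⟩ = √(12)·(1/6) = +0.577350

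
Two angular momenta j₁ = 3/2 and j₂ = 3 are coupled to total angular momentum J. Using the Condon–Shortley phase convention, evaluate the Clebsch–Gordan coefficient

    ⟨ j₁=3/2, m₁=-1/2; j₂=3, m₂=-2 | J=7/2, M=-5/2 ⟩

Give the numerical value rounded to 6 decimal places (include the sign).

triangle: 1!·2!·5!/9! = 240/362880
(j±m)!: 1!·2!·1!·5!·1!·6! = 172800
prefactor² = (2J+1)·Δ·N² = 6400/7
  k=0: +1/(0!·1!·2!·1!·0!·4!) = 1/48
  k=1: −1/(1!·0!·1!·0!·1!·5!) = -1/120
Σ = 1/80  ⇒  CG² = 6400/7·1/80² = 1/7
CG = +√(1/7) = +0.377964

+√(1/7) = +0.377964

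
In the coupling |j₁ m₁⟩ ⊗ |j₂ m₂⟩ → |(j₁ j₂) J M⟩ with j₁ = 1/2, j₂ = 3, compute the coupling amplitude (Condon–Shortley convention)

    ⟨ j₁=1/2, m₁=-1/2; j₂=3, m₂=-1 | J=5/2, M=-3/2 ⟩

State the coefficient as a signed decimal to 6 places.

-0.534522  (= −√(2/7))

triangle: 1!*0!*5!/7! = 120/5040
(j±m)!: 0!*1!*2!*4!*1!*4! = 1152
prefactor² = (2J+1)*Δ*N² = 1152/7
  k=1: −1/(1!*0!*0!*1!*0!*4!) = -1/24
Σ = -1/24  ⇒  CG² = 1152/7*(-1/24)² = 2/7
CG = −√(2/7) = -0.534522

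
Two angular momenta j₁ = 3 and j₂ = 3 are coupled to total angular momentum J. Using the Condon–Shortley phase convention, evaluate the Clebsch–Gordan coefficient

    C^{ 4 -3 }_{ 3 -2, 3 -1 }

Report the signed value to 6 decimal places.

j₁+j₂−J=2  J+j₁−j₂=4  J−j₁+j₂=4  j₁+j₂+J+1=11
(j₁±m₁, j₂±m₂, J±M) = (1,5,2,4,1,7)
P² = 82944/11
sum k=1..2:
  [1] −1/144 = -1/144
  [2] +1/288 = 1/288
S = -1/288
C² = P²·S² = 1/11 ; C = -0.301511

-0.301511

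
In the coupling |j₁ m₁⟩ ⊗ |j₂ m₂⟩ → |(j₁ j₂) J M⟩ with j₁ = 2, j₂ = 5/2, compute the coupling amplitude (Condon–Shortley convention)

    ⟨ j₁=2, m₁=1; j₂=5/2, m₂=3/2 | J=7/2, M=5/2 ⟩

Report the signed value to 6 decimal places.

√[8·1!3!4!/9! · 3!1!4!1!6!1!] = √(2304/7)
  +(−1)^0/∏(0,1,1,4,2,0)! = 1/48  (running 1/48)
  +(−1)^1/∏(1,0,0,3,3,1)! = -1/36  (running -1/144)
⟨..|..⟩ = √(2304/7)·(-1/144) = -0.125988

−√(1/63) = -0.125988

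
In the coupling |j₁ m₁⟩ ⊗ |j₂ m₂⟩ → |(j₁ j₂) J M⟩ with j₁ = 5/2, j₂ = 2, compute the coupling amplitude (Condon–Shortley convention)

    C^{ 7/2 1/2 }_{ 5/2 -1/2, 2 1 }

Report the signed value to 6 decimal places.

triangle: 1!*4!*3!/9! = 144/362880
(j±m)!: 2!*3!*3!*1!*4!*3! = 10368
prefactor² = (2J+1)*Δ*N² = 1152/35
  k=0: +1/(0!*1!*3!*3!*1!*0!) = 1/36
  k=1: −1/(1!*0!*2!*2!*2!*1!) = -1/8
Σ = -7/72  ⇒  CG² = 1152/35*(-7/72)² = 14/45
CG = −√(14/45) = -0.557773

−√(14/45) ≈ -0.557773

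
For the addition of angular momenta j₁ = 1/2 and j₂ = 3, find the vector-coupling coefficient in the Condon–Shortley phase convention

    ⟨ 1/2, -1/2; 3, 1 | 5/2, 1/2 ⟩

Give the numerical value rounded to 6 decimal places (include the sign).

j₁+j₂−J=1  J+j₁−j₂=0  J−j₁+j₂=5  j₁+j₂+J+1=7
(j₁±m₁, j₂±m₂, J±M) = (0,1,4,2,3,2)
P² = 576/7
sum k=1..1:
  [1] −1/12 = -1/12
S = -1/12
C² = P²·S² = 4/7 ; C = -0.755929

-0.755929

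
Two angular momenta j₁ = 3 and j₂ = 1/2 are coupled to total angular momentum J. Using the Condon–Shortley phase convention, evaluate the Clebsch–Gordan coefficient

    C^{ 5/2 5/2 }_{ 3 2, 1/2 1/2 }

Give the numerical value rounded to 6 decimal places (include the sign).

j₁+j₂−J=1  J+j₁−j₂=5  J−j₁+j₂=0  j₁+j₂+J+1=7
(j₁±m₁, j₂±m₂, J±M) = (5,1,1,0,5,0)
P² = 14400/7
sum k=1..1:
  [1] −1/120 = -1/120
S = -1/120
C² = P²·S² = 1/7 ; C = -0.377964

−√(1/7) ≈ -0.377964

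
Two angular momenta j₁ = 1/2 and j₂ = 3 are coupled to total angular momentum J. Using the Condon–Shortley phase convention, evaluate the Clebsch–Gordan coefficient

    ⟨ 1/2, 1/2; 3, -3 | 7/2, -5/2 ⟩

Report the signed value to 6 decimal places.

+0.377964

√[8·0!1!6!/8! · 1!0!0!6!1!6!] = √(518400/7)
  +(−1)^0/∏(0,0,0,0,1,6)! = 1/720  (running 1/720)
⟨..|..⟩ = √(518400/7)·(1/720) = +0.377964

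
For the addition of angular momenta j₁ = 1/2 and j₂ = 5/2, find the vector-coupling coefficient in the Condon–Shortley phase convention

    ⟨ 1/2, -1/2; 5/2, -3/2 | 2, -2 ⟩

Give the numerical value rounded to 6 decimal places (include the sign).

−√(1/6) = -0.408248

j₁+j₂−J=1  J+j₁−j₂=0  J−j₁+j₂=4  j₁+j₂+J+1=6
(j₁±m₁, j₂±m₂, J±M) = (0,1,1,4,0,4)
P² = 96
sum k=1..1:
  [1] −1/24 = -1/24
S = -1/24
C² = P²·S² = 1/6 ; C = -0.408248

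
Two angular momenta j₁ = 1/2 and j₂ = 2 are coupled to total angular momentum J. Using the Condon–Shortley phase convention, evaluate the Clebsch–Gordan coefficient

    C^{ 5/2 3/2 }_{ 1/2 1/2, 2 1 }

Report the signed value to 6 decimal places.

√[6·0!1!4!/6! · 1!0!3!1!4!1!] = √(144/5)
  +(−1)^0/∏(0,0,0,3,1,1)! = 1/6  (running 1/6)
⟨..|..⟩ = √(144/5)·(1/6) = +0.894427

+√(4/5) = +0.894427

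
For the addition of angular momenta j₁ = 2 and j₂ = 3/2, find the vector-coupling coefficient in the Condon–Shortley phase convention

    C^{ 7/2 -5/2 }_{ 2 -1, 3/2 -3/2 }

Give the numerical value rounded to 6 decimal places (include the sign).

√[8·0!4!3!/8! · 1!3!0!3!1!6!] = √(5184/7)
  +(−1)^0/∏(0,0,3,0,1,3)! = 1/36  (running 1/36)
⟨..|..⟩ = √(5184/7)·(1/36) = +0.755929

+√(4/7) ≈ +0.755929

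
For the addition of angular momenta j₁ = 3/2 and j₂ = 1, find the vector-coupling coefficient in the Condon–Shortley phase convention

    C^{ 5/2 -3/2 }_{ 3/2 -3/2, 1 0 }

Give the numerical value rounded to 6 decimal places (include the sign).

+√(2/5) = +0.632456

triangle: 0!*3!*2!/6! = 12/720
(j±m)!: 0!*3!*1!*1!*1!*4! = 144
prefactor² = (2J+1)*Δ*N² = 72/5
  k=0: +1/(0!*0!*3!*1!*0!*1!) = 1/6
Σ = 1/6  ⇒  CG² = 72/5*1/6² = 2/5
CG = +√(2/5) = +0.632456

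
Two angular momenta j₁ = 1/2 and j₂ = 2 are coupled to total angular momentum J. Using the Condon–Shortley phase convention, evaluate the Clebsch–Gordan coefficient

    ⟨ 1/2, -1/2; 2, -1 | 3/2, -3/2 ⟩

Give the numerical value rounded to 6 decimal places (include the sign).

-0.447214  (= −√(1/5))

j₁+j₂−J=1  J+j₁−j₂=0  J−j₁+j₂=3  j₁+j₂+J+1=5
(j₁±m₁, j₂±m₂, J±M) = (0,1,1,3,0,3)
P² = 36/5
sum k=1..1:
  [1] −1/6 = -1/6
S = -1/6
C² = P²·S² = 1/5 ; C = -0.447214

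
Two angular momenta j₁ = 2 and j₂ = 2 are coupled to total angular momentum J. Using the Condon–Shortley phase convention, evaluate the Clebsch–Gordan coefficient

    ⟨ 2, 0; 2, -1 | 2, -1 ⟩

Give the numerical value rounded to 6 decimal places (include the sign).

j₁+j₂−J=2  J+j₁−j₂=2  J−j₁+j₂=2  j₁+j₂+J+1=7
(j₁±m₁, j₂±m₂, J±M) = (2,2,1,3,1,3)
P² = 8/7
sum k=0..1:
  [0] +1/4 = 1/4
  [1] −1/2 = -1/2
S = -1/4
C² = P²·S² = 1/14 ; C = -0.267261

-0.267261  (= −√(1/14))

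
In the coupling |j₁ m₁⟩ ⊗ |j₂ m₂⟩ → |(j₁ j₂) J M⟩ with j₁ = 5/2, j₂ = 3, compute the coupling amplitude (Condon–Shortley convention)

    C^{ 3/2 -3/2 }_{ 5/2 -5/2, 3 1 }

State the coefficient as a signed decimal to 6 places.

+0.267261

triangle: 4!·1!·2!/8! = 48/40320
(j±m)!: 0!·5!·4!·2!·0!·3! = 34560
prefactor² = (2J+1)·Δ·N² = 1152/7
  k=4: +1/(4!·0!·1!·0!·0!·2!) = 1/48
Σ = 1/48  ⇒  CG² = 1152/7·1/48² = 1/14
CG = +√(1/14) = +0.267261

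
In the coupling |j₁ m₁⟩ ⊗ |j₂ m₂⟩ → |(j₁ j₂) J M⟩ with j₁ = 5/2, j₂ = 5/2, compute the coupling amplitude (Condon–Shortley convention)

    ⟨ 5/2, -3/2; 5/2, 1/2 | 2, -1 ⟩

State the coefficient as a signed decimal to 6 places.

j₁+j₂−J=3  J+j₁−j₂=2  J−j₁+j₂=2  j₁+j₂+J+1=8
(j₁±m₁, j₂±m₂, J±M) = (1,4,3,2,1,3)
P² = 36/7
sum k=2..3:
  [2] +1/4 = 1/4
  [3] −1/12 = -1/12
S = 1/6
C² = P²·S² = 1/7 ; C = +0.377964

+√(1/7) = +0.377964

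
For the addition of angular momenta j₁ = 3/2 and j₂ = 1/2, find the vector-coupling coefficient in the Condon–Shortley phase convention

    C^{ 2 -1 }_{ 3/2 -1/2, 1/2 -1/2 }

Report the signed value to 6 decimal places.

triangle: 0!×3!×1!/5! = 6/120
(j±m)!: 1!×2!×0!×1!×1!×3! = 12
prefactor² = (2J+1)×Δ×N² = 3
  k=0: +1/(0!×0!×2!×0!×1!×1!) = 1/2
Σ = 1/2  ⇒  CG² = 3×1/2² = 3/4
CG = +√(3/4) = +0.866025

+0.866025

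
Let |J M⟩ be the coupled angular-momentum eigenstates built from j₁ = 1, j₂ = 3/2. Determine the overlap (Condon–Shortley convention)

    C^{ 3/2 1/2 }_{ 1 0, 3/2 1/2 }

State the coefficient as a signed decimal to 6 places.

triangle: 1!×1!×2!/5! = 2/120
(j±m)!: 1!×1!×2!×1!×2!×1! = 4
prefactor² = (2J+1)×Δ×N² = 4/15
  k=0: +1/(0!×1!×1!×2!×0!×0!) = 1/2
  k=1: −1/(1!×0!×0!×1!×1!×1!) = -1
Σ = -1/2  ⇒  CG² = 4/15×(-1/2)² = 1/15
CG = −√(1/15) = -0.258199

-0.258199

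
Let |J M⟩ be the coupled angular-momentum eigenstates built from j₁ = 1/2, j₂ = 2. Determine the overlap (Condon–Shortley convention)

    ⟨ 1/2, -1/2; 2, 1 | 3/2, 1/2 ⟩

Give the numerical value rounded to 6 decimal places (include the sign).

-0.774597  (= −√(3/5))

j₁+j₂−J=1  J+j₁−j₂=0  J−j₁+j₂=3  j₁+j₂+J+1=5
(j₁±m₁, j₂±m₂, J±M) = (0,1,3,1,2,1)
P² = 12/5
sum k=1..1:
  [1] −1/2 = -1/2
S = -1/2
C² = P²·S² = 3/5 ; C = -0.774597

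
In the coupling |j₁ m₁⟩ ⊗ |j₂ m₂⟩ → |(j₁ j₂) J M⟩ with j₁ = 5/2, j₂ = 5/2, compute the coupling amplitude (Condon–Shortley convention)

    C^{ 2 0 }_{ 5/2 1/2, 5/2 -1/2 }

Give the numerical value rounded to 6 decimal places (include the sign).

triangle: 3!×2!×2!/8! = 24/40320
(j±m)!: 3!×2!×2!×3!×2!×2! = 576
prefactor² = (2J+1)×Δ×N² = 12/7
  k=0: +1/(0!×3!×2!×2!×0!×0!) = 1/24
  k=1: −1/(1!×2!×1!×1!×1!×1!) = -1/2
  k=2: +1/(2!×1!×0!×0!×2!×2!) = 1/8
Σ = -1/3  ⇒  CG² = 12/7×(-1/3)² = 4/21
CG = −√(4/21) = -0.436436

-0.436436  (= −√(4/21))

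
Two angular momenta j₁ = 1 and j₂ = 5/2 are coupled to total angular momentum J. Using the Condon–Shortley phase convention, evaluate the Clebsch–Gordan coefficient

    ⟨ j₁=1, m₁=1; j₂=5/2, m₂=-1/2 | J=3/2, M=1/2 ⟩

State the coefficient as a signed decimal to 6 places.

j₁+j₂−J=2  J+j₁−j₂=0  J−j₁+j₂=3  j₁+j₂+J+1=6
(j₁±m₁, j₂±m₂, J±M) = (2,0,2,3,2,1)
P² = 16/5
sum k=0..0:
  [0] +1/4 = 1/4
S = 1/4
C² = P²·S² = 1/5 ; C = +0.447214

+√(1/5) ≈ +0.447214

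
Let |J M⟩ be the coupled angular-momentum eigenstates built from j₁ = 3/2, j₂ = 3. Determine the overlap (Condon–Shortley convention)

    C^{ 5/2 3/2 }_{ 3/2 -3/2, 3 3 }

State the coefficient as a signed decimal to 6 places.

+√(9/28) ≈ +0.566947

triangle: 2!×1!×4!/8! = 48/40320
(j±m)!: 0!×3!×6!×0!×4!×1! = 103680
prefactor² = (2J+1)×Δ×N² = 5184/7
  k=2: +1/(2!×0!×1!×4!×0!×0!) = 1/48
Σ = 1/48  ⇒  CG² = 5184/7×1/48² = 9/28
CG = +√(9/28) = +0.566947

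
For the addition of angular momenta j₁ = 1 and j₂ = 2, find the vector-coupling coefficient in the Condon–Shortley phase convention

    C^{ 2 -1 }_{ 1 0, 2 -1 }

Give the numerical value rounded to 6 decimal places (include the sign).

√[5·1!1!3!/6! · 1!1!1!3!1!3!] = √(3/2)
  +(−1)^0/∏(0,1,1,1,0,2)! = 1/2  (running 1/2)
  +(−1)^1/∏(1,0,0,0,1,3)! = -1/6  (running 1/3)
⟨..|..⟩ = √(3/2)·(1/3) = +0.408248

+0.408248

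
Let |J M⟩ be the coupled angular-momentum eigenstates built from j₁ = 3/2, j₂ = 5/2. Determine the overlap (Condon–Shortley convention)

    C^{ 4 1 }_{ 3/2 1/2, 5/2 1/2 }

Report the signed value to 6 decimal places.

+0.731925  (= +√(15/28))

triangle: 0!·3!·5!/9! = 720/362880
(j±m)!: 2!·1!·3!·2!·5!·3! = 17280
prefactor² = (2J+1)·Δ·N² = 2160/7
  k=0: +1/(0!·0!·1!·3!·2!·2!) = 1/24
Σ = 1/24  ⇒  CG² = 2160/7·1/24² = 15/28
CG = +√(15/28) = +0.731925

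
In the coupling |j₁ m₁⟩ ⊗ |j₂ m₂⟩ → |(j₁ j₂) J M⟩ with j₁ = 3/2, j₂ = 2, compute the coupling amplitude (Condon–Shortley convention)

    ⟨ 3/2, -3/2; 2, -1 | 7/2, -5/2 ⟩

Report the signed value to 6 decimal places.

triangle: 0!×3!×4!/8! = 144/40320
(j±m)!: 0!×3!×1!×3!×1!×6! = 25920
prefactor² = (2J+1)×Δ×N² = 5184/7
  k=0: +1/(0!×0!×3!×1!×0!×3!) = 1/36
Σ = 1/36  ⇒  CG² = 5184/7×1/36² = 4/7
CG = +√(4/7) = +0.755929

+0.755929  (= +√(4/7))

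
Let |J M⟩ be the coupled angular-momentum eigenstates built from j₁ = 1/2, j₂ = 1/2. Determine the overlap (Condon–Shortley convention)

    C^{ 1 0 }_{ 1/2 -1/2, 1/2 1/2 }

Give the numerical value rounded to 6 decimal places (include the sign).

j₁+j₂−J=0  J+j₁−j₂=1  J−j₁+j₂=1  j₁+j₂+J+1=3
(j₁±m₁, j₂±m₂, J±M) = (0,1,1,0,1,1)
P² = 1/2
sum k=0..0:
  [0] +1/1 = 1
S = 1
C² = P²·S² = 1/2 ; C = +0.707107

+0.707107  (= +√(1/2))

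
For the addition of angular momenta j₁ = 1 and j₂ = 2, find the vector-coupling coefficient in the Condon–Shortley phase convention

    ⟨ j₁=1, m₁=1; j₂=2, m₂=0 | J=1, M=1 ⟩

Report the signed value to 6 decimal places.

+√(1/10) = +0.316228

j₁+j₂−J=2  J+j₁−j₂=0  J−j₁+j₂=2  j₁+j₂+J+1=5
(j₁±m₁, j₂±m₂, J±M) = (2,0,2,2,2,0)
P² = 8/5
sum k=0..0:
  [0] +1/4 = 1/4
S = 1/4
C² = P²·S² = 1/10 ; C = +0.316228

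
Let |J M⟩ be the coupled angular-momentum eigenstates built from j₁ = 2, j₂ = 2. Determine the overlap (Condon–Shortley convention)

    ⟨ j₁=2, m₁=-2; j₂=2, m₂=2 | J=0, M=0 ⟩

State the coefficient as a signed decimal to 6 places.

+0.447214

√[1·4!0!0!/5! · 0!4!4!0!0!0!] = √(576/5)
  +(−1)^4/∏(4,0,0,0,0,0)! = 1/24  (running 1/24)
⟨..|..⟩ = √(576/5)·(1/24) = +0.447214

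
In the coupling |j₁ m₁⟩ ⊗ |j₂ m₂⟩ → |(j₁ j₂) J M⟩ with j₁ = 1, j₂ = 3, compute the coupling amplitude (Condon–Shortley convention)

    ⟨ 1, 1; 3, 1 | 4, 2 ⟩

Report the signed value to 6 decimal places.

j₁+j₂−J=0  J+j₁−j₂=2  J−j₁+j₂=6  j₁+j₂+J+1=9
(j₁±m₁, j₂±m₂, J±M) = (2,0,4,2,6,2)
P² = 34560/7
sum k=0..0:
  [0] +1/96 = 1/96
S = 1/96
C² = P²·S² = 15/28 ; C = +0.731925

+√(15/28) = +0.731925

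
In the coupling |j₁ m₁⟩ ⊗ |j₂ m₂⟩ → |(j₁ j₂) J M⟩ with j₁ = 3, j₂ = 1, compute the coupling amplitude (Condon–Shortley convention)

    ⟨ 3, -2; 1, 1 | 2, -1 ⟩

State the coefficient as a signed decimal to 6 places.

+0.690066  (= +√(10/21))

j₁+j₂−J=2  J+j₁−j₂=4  J−j₁+j₂=0  j₁+j₂+J+1=7
(j₁±m₁, j₂±m₂, J±M) = (1,5,2,0,1,3)
P² = 480/7
sum k=2..2:
  [2] +1/12 = 1/12
S = 1/12
C² = P²·S² = 10/21 ; C = +0.690066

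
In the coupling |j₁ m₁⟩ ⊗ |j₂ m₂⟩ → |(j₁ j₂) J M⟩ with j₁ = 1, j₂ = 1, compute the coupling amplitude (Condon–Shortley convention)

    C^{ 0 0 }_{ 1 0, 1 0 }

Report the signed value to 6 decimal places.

triangle: 2!·0!·0!/3! = 2/6
(j±m)!: 1!·1!·1!·1!·0!·0! = 1
prefactor² = (2J+1)·Δ·N² = 1/3
  k=1: −1/(1!·1!·0!·0!·0!·0!) = -1
Σ = -1  ⇒  CG² = 1/3·(-1)² = 1/3
CG = −√(1/3) = -0.577350

-0.577350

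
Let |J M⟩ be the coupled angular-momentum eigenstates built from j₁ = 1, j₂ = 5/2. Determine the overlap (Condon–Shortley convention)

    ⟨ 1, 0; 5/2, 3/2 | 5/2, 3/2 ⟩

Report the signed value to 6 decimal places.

√[6·1!1!4!/7! · 1!1!4!1!4!1!] = √(576/35)
  +(−1)^0/∏(0,1,1,4,0,0)! = 1/24  (running 1/24)
  +(−1)^1/∏(1,0,0,3,1,1)! = -1/6  (running -1/8)
⟨..|..⟩ = √(576/35)·(-1/8) = -0.507093

−√(9/35) ≈ -0.507093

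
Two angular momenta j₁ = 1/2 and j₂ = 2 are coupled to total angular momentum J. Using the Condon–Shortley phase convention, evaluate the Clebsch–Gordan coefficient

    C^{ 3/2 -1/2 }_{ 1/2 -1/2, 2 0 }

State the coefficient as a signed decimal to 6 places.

-0.632456

triangle: 1!·0!·3!/5! = 6/120
(j±m)!: 0!·1!·2!·2!·1!·2! = 8
prefactor² = (2J+1)·Δ·N² = 8/5
  k=1: −1/(1!·0!·0!·1!·0!·2!) = -1/2
Σ = -1/2  ⇒  CG² = 8/5·(-1/2)² = 2/5
CG = −√(2/5) = -0.632456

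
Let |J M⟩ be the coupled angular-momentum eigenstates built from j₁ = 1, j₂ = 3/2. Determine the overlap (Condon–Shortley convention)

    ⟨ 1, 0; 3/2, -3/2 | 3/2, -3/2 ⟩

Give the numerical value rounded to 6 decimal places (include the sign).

+0.774597

√[4·1!1!2!/5! · 1!1!0!3!0!3!] = √(12/5)
  +(−1)^0/∏(0,1,1,0,0,2)! = 1/2  (running 1/2)
⟨..|..⟩ = √(12/5)·(1/2) = +0.774597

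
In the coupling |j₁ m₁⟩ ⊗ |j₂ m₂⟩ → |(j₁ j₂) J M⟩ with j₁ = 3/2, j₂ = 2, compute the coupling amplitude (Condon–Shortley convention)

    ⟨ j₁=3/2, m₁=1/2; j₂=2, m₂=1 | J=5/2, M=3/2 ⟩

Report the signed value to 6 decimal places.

-0.169031

√[6·1!2!3!/7! · 2!1!3!1!4!1!] = √(144/35)
  +(−1)^0/∏(0,1,1,3,1,0)! = 1/6  (running 1/6)
  +(−1)^1/∏(1,0,0,2,2,1)! = -1/4  (running -1/12)
⟨..|..⟩ = √(144/35)·(-1/12) = -0.169031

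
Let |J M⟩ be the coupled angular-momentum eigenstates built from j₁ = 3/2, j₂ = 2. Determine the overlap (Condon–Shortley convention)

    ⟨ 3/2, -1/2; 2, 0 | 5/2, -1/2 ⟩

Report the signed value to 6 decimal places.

-0.292770  (= −√(3/35))

j₁+j₂−J=1  J+j₁−j₂=2  J−j₁+j₂=3  j₁+j₂+J+1=7
(j₁±m₁, j₂±m₂, J±M) = (1,2,2,2,2,3)
P² = 48/35
sum k=0..1:
  [0] +1/4 = 1/4
  [1] −1/2 = -1/2
S = -1/4
C² = P²·S² = 3/35 ; C = -0.292770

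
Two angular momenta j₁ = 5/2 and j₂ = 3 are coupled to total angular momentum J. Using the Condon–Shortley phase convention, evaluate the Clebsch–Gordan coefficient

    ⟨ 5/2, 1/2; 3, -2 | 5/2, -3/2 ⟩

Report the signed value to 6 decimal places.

triangle: 3!×2!×3!/9! = 72/362880
(j±m)!: 3!×2!×1!×5!×1!×4! = 34560
prefactor² = (2J+1)×Δ×N² = 288/7
  k=0: +1/(0!×3!×2!×1!×0!×2!) = 1/24
  k=1: −1/(1!×2!×1!×0!×1!×3!) = -1/12
Σ = -1/24  ⇒  CG² = 288/7×(-1/24)² = 1/14
CG = −√(1/14) = -0.267261

−√(1/14) = -0.267261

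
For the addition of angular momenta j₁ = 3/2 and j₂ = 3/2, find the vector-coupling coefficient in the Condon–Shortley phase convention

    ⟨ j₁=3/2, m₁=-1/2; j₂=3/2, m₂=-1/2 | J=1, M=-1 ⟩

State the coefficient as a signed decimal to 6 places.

j₁+j₂−J=2  J+j₁−j₂=1  J−j₁+j₂=1  j₁+j₂+J+1=5
(j₁±m₁, j₂±m₂, J±M) = (1,2,1,2,0,2)
P² = 2/5
sum k=1..1:
  [1] −1/1 = -1
S = -1
C² = P²·S² = 2/5 ; C = -0.632456

−√(2/5) ≈ -0.632456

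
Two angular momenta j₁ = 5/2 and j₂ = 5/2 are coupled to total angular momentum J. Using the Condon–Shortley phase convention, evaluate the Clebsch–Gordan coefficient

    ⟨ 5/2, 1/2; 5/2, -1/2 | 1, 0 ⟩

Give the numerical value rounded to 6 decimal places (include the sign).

j₁+j₂−J=4  J+j₁−j₂=1  J−j₁+j₂=1  j₁+j₂+J+1=7
(j₁±m₁, j₂±m₂, J±M) = (3,2,2,3,1,1)
P² = 72/35
sum k=1..2:
  [1] −1/6 = -1/6
  [2] +1/4 = 1/4
S = 1/12
C² = P²·S² = 1/70 ; C = +0.119523

+√(1/70) = +0.119523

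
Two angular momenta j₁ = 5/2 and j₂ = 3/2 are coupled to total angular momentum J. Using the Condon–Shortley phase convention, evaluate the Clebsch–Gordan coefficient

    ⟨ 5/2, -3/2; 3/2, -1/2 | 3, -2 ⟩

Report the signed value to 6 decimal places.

triangle: 1!*4!*2!/8! = 48/40320
(j±m)!: 1!*4!*1!*2!*1!*5! = 5760
prefactor² = (2J+1)*Δ*N² = 48
  k=0: +1/(0!*1!*4!*1!*0!*1!) = 1/24
  k=1: −1/(1!*0!*3!*0!*1!*2!) = -1/12
Σ = -1/24  ⇒  CG² = 48*(-1/24)² = 1/12
CG = −√(1/12) = -0.288675

−√(1/12) ≈ -0.288675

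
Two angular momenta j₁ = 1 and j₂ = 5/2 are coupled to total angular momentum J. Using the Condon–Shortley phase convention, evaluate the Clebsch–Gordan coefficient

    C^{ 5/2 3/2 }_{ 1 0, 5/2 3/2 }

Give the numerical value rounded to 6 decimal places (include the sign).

j₁+j₂−J=1  J+j₁−j₂=1  J−j₁+j₂=4  j₁+j₂+J+1=7
(j₁±m₁, j₂±m₂, J±M) = (1,1,4,1,4,1)
P² = 576/35
sum k=0..1:
  [0] +1/24 = 1/24
  [1] −1/6 = -1/6
S = -1/8
C² = P²·S² = 9/35 ; C = -0.507093

-0.507093  (= −√(9/35))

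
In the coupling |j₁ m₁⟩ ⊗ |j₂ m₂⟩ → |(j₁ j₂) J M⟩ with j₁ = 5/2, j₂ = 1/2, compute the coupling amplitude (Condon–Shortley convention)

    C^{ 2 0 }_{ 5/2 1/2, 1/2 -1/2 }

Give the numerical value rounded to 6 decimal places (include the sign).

√[5·1!4!0!/6! · 3!2!0!1!2!2!] = √(8)
  +(−1)^0/∏(0,1,2,0,2,0)! = 1/4  (running 1/4)
⟨..|..⟩ = √(8)·(1/4) = +0.707107

+0.707107  (= +√(1/2))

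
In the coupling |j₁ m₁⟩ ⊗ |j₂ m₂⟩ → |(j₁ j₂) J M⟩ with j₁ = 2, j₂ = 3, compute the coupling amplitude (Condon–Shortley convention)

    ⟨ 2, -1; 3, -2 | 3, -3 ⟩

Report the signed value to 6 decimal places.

-0.645497  (= −√(5/12))

j₁+j₂−J=2  J+j₁−j₂=2  J−j₁+j₂=4  j₁+j₂+J+1=9
(j₁±m₁, j₂±m₂, J±M) = (1,3,1,5,0,6)
P² = 960
sum k=1..1:
  [1] −1/48 = -1/48
S = -1/48
C² = P²·S² = 5/12 ; C = -0.645497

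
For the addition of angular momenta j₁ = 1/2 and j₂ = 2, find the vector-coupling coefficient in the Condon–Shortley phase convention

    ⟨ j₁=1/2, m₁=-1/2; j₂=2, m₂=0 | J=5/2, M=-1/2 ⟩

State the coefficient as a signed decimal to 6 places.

j₁+j₂−J=0  J+j₁−j₂=1  J−j₁+j₂=4  j₁+j₂+J+1=6
(j₁±m₁, j₂±m₂, J±M) = (0,1,2,2,2,3)
P² = 48/5
sum k=0..0:
  [0] +1/4 = 1/4
S = 1/4
C² = P²·S² = 3/5 ; C = +0.774597

+0.774597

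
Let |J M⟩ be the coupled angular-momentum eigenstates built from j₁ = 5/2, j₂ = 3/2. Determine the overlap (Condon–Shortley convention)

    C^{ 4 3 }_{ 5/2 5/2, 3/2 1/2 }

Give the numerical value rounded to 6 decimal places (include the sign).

+0.612372  (= +√(3/8))

√[9·0!5!3!/9! · 5!0!2!1!7!1!] = √(21600)
  +(−1)^0/∏(0,0,0,2,5,1)! = 1/240  (running 1/240)
⟨..|..⟩ = √(21600)·(1/240) = +0.612372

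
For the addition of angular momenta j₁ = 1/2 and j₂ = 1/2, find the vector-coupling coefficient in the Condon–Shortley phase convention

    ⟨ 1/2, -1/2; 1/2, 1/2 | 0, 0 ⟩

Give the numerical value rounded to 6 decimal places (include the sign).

−√(1/2) = -0.707107

j₁+j₂−J=1  J+j₁−j₂=0  J−j₁+j₂=0  j₁+j₂+J+1=2
(j₁±m₁, j₂±m₂, J±M) = (0,1,1,0,0,0)
P² = 1/2
sum k=1..1:
  [1] −1/1 = -1
S = -1
C² = P²·S² = 1/2 ; C = -0.707107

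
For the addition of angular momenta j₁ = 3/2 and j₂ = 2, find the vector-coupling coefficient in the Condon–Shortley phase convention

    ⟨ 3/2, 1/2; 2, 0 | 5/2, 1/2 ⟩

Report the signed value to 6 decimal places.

j₁+j₂−J=1  J+j₁−j₂=2  J−j₁+j₂=3  j₁+j₂+J+1=7
(j₁±m₁, j₂±m₂, J±M) = (2,1,2,2,3,2)
P² = 48/35
sum k=0..1:
  [0] +1/2 = 1/2
  [1] −1/4 = -1/4
S = 1/4
C² = P²·S² = 3/35 ; C = +0.292770

+0.292770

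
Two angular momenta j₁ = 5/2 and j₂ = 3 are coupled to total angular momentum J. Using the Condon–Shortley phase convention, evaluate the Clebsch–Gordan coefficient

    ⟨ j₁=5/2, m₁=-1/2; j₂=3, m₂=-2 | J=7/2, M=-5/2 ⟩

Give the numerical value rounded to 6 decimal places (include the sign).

j₁+j₂−J=2  J+j₁−j₂=3  J−j₁+j₂=4  j₁+j₂+J+1=10
(j₁±m₁, j₂±m₂, J±M) = (2,3,1,5,1,6)
P² = 4608/7
sum k=0..1:
  [0] +1/72 = 1/72
  [1] −1/48 = -1/48
S = -1/144
C² = P²·S² = 2/63 ; C = -0.178174

−√(2/63) ≈ -0.178174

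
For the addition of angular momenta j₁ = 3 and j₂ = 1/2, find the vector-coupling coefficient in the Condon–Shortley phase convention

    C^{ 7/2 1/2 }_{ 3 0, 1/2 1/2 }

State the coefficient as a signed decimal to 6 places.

j₁+j₂−J=0  J+j₁−j₂=6  J−j₁+j₂=1  j₁+j₂+J+1=8
(j₁±m₁, j₂±m₂, J±M) = (3,3,1,0,4,3)
P² = 5184/7
sum k=0..0:
  [0] +1/36 = 1/36
S = 1/36
C² = P²·S² = 4/7 ; C = +0.755929

+0.755929  (= +√(4/7))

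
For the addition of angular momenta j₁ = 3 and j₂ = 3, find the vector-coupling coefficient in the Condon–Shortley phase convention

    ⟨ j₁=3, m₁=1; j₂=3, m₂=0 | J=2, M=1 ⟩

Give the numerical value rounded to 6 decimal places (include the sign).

+√(1/42) = +0.154303

j₁+j₂−J=4  J+j₁−j₂=2  J−j₁+j₂=2  j₁+j₂+J+1=9
(j₁±m₁, j₂±m₂, J±M) = (4,2,3,3,3,1)
P² = 96/7
sum k=1..2:
  [1] −1/12 = -1/12
  [2] +1/8 = 1/8
S = 1/24
C² = P²·S² = 1/42 ; C = +0.154303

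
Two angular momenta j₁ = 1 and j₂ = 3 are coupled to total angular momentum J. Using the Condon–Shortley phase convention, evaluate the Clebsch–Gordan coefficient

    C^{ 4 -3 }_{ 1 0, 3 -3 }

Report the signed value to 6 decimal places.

triangle: 0!×2!×6!/9! = 1440/362880
(j±m)!: 1!×1!×0!×6!×1!×7! = 3628800
prefactor² = (2J+1)×Δ×N² = 129600
  k=0: +1/(0!×0!×1!×0!×1!×6!) = 1/720
Σ = 1/720  ⇒  CG² = 129600×1/720² = 1/4
CG = +√(1/4) = +0.500000

+√(1/4) ≈ +0.500000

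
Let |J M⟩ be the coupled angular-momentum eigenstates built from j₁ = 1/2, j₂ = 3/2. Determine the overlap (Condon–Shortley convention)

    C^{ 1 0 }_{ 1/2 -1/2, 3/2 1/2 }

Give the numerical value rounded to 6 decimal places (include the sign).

−√(1/2) = -0.707107

j₁+j₂−J=1  J+j₁−j₂=0  J−j₁+j₂=2  j₁+j₂+J+1=4
(j₁±m₁, j₂±m₂, J±M) = (0,1,2,1,1,1)
P² = 1/2
sum k=1..1:
  [1] −1/1 = -1
S = -1
C² = P²·S² = 1/2 ; C = -0.707107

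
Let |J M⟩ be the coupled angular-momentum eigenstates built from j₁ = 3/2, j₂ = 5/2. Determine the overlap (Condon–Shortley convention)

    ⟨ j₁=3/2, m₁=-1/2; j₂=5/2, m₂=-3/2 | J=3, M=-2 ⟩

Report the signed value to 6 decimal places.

j₁+j₂−J=1  J+j₁−j₂=2  J−j₁+j₂=4  j₁+j₂+J+1=8
(j₁±m₁, j₂±m₂, J±M) = (1,2,1,4,1,5)
P² = 48
sum k=0..1:
  [0] +1/12 = 1/12
  [1] −1/24 = -1/24
S = 1/24
C² = P²·S² = 1/12 ; C = +0.288675

+0.288675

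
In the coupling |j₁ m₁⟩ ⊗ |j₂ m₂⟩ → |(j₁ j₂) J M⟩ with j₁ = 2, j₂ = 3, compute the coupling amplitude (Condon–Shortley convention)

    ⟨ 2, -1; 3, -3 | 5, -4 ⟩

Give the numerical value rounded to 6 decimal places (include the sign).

j₁+j₂−J=0  J+j₁−j₂=4  J−j₁+j₂=6  j₁+j₂+J+1=11
(j₁±m₁, j₂±m₂, J±M) = (1,3,0,6,1,9)
P² = 7464960
sum k=0..0:
  [0] +1/4320 = 1/4320
S = 1/4320
C² = P²·S² = 2/5 ; C = +0.632456

+√(2/5) = +0.632456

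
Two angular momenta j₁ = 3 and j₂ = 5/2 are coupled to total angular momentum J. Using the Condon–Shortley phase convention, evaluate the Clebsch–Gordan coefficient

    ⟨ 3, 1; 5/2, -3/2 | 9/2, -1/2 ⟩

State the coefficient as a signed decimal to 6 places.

+0.594588

√[10·1!5!4!/11! · 4!2!1!4!4!5!] = √(184320/77)
  +(−1)^0/∏(0,1,2,1,3,3)! = 1/72  (running 1/72)
  +(−1)^1/∏(1,0,1,0,4,4)! = -1/576  (running 7/576)
⟨..|..⟩ = √(184320/77)·(7/576) = +0.594588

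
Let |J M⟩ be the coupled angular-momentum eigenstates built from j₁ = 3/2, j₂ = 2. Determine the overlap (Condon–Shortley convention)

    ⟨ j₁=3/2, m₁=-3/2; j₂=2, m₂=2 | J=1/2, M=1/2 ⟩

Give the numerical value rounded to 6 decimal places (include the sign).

triangle: 3!·0!·1!/5! = 6/120
(j±m)!: 0!·3!·4!·0!·1!·0! = 144
prefactor² = (2J+1)·Δ·N² = 72/5
  k=3: −1/(3!·0!·0!·1!·0!·0!) = -1/6
Σ = -1/6  ⇒  CG² = 72/5·(-1/6)² = 2/5
CG = −√(2/5) = -0.632456

−√(2/5) = -0.632456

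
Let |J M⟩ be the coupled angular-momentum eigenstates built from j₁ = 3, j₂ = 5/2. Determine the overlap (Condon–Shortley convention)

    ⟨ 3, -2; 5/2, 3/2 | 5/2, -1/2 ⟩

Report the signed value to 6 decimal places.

triangle: 3!*3!*2!/9! = 72/362880
(j±m)!: 1!*5!*4!*1!*2!*3! = 34560
prefactor² = (2J+1)*Δ*N² = 288/7
  k=2: +1/(2!*1!*3!*2!*0!*0!) = 1/24
  k=3: −1/(3!*0!*2!*1!*1!*1!) = -1/12
Σ = -1/24  ⇒  CG² = 288/7*(-1/24)² = 1/14
CG = −√(1/14) = -0.267261

−√(1/14) ≈ -0.267261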